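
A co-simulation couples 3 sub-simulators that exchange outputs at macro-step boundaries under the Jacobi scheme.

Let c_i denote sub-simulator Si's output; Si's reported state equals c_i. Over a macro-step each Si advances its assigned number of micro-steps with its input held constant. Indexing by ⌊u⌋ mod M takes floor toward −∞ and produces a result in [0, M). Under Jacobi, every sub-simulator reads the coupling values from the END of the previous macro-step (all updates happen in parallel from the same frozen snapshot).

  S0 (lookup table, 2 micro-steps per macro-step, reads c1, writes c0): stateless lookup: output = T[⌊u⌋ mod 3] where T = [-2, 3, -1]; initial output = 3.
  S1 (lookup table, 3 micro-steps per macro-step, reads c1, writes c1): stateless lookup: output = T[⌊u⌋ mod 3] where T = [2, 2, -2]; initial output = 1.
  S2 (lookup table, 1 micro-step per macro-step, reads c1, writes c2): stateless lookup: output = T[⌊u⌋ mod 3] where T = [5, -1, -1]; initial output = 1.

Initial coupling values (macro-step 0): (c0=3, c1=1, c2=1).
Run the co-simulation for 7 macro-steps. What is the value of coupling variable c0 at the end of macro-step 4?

c0 at macro-step 4 = -1

macro 1: S0 reads c1=1 → after 2×micro: 3; S1 reads c1=1 → after 3×micro: 2; S2 reads c1=1 → after 1×micro: -1 ⇒ (c0=3, c1=2, c2=-1)
macro 2: S0 reads c1=2 → after 2×micro: -1; S1 reads c1=2 → after 3×micro: -2; S2 reads c1=2 → after 1×micro: -1 ⇒ (c0=-1, c1=-2, c2=-1)
macro 3: S0 reads c1=-2 → after 2×micro: 3; S1 reads c1=-2 → after 3×micro: 2; S2 reads c1=-2 → after 1×micro: -1 ⇒ (c0=3, c1=2, c2=-1)
macro 4: S0 reads c1=2 → after 2×micro: -1; S1 reads c1=2 → after 3×micro: -2; S2 reads c1=2 → after 1×micro: -1 ⇒ (c0=-1, c1=-2, c2=-1)
macro 5: S0 reads c1=-2 → after 2×micro: 3; S1 reads c1=-2 → after 3×micro: 2; S2 reads c1=-2 → after 1×micro: -1 ⇒ (c0=3, c1=2, c2=-1)
macro 6: S0 reads c1=2 → after 2×micro: -1; S1 reads c1=2 → after 3×micro: -2; S2 reads c1=2 → after 1×micro: -1 ⇒ (c0=-1, c1=-2, c2=-1)
macro 7: S0 reads c1=-2 → after 2×micro: 3; S1 reads c1=-2 → after 3×micro: 2; S2 reads c1=-2 → after 1×micro: -1 ⇒ (c0=3, c1=2, c2=-1)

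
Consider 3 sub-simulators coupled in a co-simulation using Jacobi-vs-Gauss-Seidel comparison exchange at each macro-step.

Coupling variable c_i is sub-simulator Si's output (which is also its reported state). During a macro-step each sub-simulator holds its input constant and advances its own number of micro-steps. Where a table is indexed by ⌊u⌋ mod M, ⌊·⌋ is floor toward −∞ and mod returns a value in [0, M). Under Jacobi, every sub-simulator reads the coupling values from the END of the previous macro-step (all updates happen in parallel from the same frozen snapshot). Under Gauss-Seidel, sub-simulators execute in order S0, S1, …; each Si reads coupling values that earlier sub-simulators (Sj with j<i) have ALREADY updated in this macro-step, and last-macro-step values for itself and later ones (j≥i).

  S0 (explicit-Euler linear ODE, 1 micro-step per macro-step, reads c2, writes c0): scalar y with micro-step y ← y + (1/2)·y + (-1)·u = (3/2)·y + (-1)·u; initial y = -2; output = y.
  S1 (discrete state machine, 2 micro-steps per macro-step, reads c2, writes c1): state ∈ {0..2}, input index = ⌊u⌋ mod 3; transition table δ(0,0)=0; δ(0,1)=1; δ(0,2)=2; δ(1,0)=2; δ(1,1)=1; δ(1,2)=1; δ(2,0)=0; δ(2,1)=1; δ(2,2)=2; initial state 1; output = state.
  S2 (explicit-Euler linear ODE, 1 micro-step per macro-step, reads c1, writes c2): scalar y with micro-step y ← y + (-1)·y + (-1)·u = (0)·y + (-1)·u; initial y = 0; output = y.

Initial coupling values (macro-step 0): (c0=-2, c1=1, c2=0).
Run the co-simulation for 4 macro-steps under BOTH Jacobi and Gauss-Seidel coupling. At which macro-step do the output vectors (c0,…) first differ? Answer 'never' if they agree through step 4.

[Jacobi] macro 1: S0 reads c2=0 → after 1×micro: -3; S1 reads c2=0 → after 2×micro: 0; S2 reads c1=1 → after 1×micro: -1 ⇒ (c0=-3, c1=0, c2=-1)
[Jacobi] macro 2: S0 reads c2=-1 → after 1×micro: -7/2; S1 reads c2=-1 → after 2×micro: 2; S2 reads c1=0 → after 1×micro: 0 ⇒ (c0=-7/2, c1=2, c2=0)
[Jacobi] macro 3: S0 reads c2=0 → after 1×micro: -21/4; S1 reads c2=0 → after 2×micro: 0; S2 reads c1=2 → after 1×micro: -2 ⇒ (c0=-21/4, c1=0, c2=-2)
[Jacobi] macro 4: S0 reads c2=-2 → after 1×micro: -47/8; S1 reads c2=-2 → after 2×micro: 1; S2 reads c1=0 → after 1×micro: 0 ⇒ (c0=-47/8, c1=1, c2=0)
[Gauss-Seidel] macro 1: S0 reads c2=0 → after 1×micro: -3; S1 reads c2=0 → after 2×micro: 0; S2 reads c1=0 → after 1×micro: 0 ⇒ (c0=-3, c1=0, c2=0)
[Gauss-Seidel] macro 2: S0 reads c2=0 → after 1×micro: -9/2; S1 reads c2=0 → after 2×micro: 0; S2 reads c1=0 → after 1×micro: 0 ⇒ (c0=-9/2, c1=0, c2=0)
[Gauss-Seidel] macro 3: S0 reads c2=0 → after 1×micro: -27/4; S1 reads c2=0 → after 2×micro: 0; S2 reads c1=0 → after 1×micro: 0 ⇒ (c0=-27/4, c1=0, c2=0)
[Gauss-Seidel] macro 4: S0 reads c2=0 → after 1×micro: -81/8; S1 reads c2=0 → after 2×micro: 0; S2 reads c1=0 → after 1×micro: 0 ⇒ (c0=-81/8, c1=0, c2=0)

first divergence at macro-step: 1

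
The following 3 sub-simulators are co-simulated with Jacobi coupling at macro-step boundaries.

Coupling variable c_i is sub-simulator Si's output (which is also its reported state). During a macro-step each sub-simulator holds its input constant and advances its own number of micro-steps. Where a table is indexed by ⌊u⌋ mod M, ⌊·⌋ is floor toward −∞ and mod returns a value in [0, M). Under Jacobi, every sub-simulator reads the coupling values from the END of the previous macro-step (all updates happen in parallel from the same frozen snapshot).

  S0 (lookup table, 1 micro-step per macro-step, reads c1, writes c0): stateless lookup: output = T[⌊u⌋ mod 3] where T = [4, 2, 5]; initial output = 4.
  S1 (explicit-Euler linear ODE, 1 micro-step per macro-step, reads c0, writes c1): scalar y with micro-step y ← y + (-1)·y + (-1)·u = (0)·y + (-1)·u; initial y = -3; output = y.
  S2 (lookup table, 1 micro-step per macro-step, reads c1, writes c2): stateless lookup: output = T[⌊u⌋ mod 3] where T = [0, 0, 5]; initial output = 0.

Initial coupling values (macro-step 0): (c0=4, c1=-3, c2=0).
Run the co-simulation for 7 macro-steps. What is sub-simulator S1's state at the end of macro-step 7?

S1 state at macro-step 7 = -2

macro 1: S0 reads c1=-3 → after 1×micro: 4; S1 reads c0=4 → after 1×micro: -4; S2 reads c1=-3 → after 1×micro: 0 ⇒ (c0=4, c1=-4, c2=0)
macro 2: S0 reads c1=-4 → after 1×micro: 5; S1 reads c0=4 → after 1×micro: -4; S2 reads c1=-4 → after 1×micro: 5 ⇒ (c0=5, c1=-4, c2=5)
macro 3: S0 reads c1=-4 → after 1×micro: 5; S1 reads c0=5 → after 1×micro: -5; S2 reads c1=-4 → after 1×micro: 5 ⇒ (c0=5, c1=-5, c2=5)
macro 4: S0 reads c1=-5 → after 1×micro: 2; S1 reads c0=5 → after 1×micro: -5; S2 reads c1=-5 → after 1×micro: 0 ⇒ (c0=2, c1=-5, c2=0)
macro 5: S0 reads c1=-5 → after 1×micro: 2; S1 reads c0=2 → after 1×micro: -2; S2 reads c1=-5 → after 1×micro: 0 ⇒ (c0=2, c1=-2, c2=0)
macro 6: S0 reads c1=-2 → after 1×micro: 2; S1 reads c0=2 → after 1×micro: -2; S2 reads c1=-2 → after 1×micro: 0 ⇒ (c0=2, c1=-2, c2=0)
macro 7: S0 reads c1=-2 → after 1×micro: 2; S1 reads c0=2 → after 1×micro: -2; S2 reads c1=-2 → after 1×micro: 0 ⇒ (c0=2, c1=-2, c2=0)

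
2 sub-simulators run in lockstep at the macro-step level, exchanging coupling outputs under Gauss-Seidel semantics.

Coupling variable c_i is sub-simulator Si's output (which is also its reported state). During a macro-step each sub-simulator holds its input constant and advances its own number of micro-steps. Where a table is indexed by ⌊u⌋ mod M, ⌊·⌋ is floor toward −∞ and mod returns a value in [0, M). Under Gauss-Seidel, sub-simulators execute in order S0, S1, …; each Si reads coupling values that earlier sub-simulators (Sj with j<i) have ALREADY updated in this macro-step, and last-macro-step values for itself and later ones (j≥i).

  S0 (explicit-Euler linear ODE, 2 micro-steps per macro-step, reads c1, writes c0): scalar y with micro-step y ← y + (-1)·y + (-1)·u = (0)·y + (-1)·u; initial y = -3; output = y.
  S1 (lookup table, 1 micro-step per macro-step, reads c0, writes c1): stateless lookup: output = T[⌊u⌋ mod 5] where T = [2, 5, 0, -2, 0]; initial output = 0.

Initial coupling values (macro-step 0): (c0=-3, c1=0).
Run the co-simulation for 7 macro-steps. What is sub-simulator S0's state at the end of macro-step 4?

macro 1: S0 reads c1=0 → after 2×micro: 0; S1 reads c0=0 → after 1×micro: 2 ⇒ (c0=0, c1=2)
macro 2: S0 reads c1=2 → after 2×micro: -2; S1 reads c0=-2 → after 1×micro: -2 ⇒ (c0=-2, c1=-2)
macro 3: S0 reads c1=-2 → after 2×micro: 2; S1 reads c0=2 → after 1×micro: 0 ⇒ (c0=2, c1=0)
macro 4: S0 reads c1=0 → after 2×micro: 0; S1 reads c0=0 → after 1×micro: 2 ⇒ (c0=0, c1=2)
macro 5: S0 reads c1=2 → after 2×micro: -2; S1 reads c0=-2 → after 1×micro: -2 ⇒ (c0=-2, c1=-2)
macro 6: S0 reads c1=-2 → after 2×micro: 2; S1 reads c0=2 → after 1×micro: 0 ⇒ (c0=2, c1=0)
macro 7: S0 reads c1=0 → after 2×micro: 0; S1 reads c0=0 → after 1×micro: 2 ⇒ (c0=0, c1=2)

S0 state at macro-step 4 = 0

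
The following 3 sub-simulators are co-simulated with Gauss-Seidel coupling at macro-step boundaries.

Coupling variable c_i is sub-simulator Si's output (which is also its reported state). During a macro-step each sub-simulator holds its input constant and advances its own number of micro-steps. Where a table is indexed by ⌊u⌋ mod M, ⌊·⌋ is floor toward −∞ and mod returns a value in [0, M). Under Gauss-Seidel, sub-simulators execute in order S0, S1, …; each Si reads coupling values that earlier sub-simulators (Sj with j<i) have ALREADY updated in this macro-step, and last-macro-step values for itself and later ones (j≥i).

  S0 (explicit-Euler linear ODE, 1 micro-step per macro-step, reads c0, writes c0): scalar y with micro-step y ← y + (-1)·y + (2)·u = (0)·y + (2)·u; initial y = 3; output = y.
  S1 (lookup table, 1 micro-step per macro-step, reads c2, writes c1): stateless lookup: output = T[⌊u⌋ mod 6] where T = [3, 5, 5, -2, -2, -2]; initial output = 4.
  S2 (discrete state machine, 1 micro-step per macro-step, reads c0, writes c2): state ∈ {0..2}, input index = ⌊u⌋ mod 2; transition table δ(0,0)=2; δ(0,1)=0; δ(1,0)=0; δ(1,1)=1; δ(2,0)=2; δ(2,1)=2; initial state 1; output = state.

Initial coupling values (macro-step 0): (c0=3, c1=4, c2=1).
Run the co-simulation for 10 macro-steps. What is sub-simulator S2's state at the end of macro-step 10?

macro 1: S0 reads c0=3 → after 1×micro: 6; S1 reads c2=1 → after 1×micro: 5; S2 reads c0=6 → after 1×micro: 0 ⇒ (c0=6, c1=5, c2=0)
macro 2: S0 reads c0=6 → after 1×micro: 12; S1 reads c2=0 → after 1×micro: 3; S2 reads c0=12 → after 1×micro: 2 ⇒ (c0=12, c1=3, c2=2)
macro 3: S0 reads c0=12 → after 1×micro: 24; S1 reads c2=2 → after 1×micro: 5; S2 reads c0=24 → after 1×micro: 2 ⇒ (c0=24, c1=5, c2=2)
macro 4: S0 reads c0=24 → after 1×micro: 48; S1 reads c2=2 → after 1×micro: 5; S2 reads c0=48 → after 1×micro: 2 ⇒ (c0=48, c1=5, c2=2)
macro 5: S0 reads c0=48 → after 1×micro: 96; S1 reads c2=2 → after 1×micro: 5; S2 reads c0=96 → after 1×micro: 2 ⇒ (c0=96, c1=5, c2=2)
macro 6: S0 reads c0=96 → after 1×micro: 192; S1 reads c2=2 → after 1×micro: 5; S2 reads c0=192 → after 1×micro: 2 ⇒ (c0=192, c1=5, c2=2)
macro 7: S0 reads c0=192 → after 1×micro: 384; S1 reads c2=2 → after 1×micro: 5; S2 reads c0=384 → after 1×micro: 2 ⇒ (c0=384, c1=5, c2=2)
macro 8: S0 reads c0=384 → after 1×micro: 768; S1 reads c2=2 → after 1×micro: 5; S2 reads c0=768 → after 1×micro: 2 ⇒ (c0=768, c1=5, c2=2)
macro 9: S0 reads c0=768 → after 1×micro: 1536; S1 reads c2=2 → after 1×micro: 5; S2 reads c0=1536 → after 1×micro: 2 ⇒ (c0=1536, c1=5, c2=2)
macro 10: S0 reads c0=1536 → after 1×micro: 3072; S1 reads c2=2 → after 1×micro: 5; S2 reads c0=3072 → after 1×micro: 2 ⇒ (c0=3072, c1=5, c2=2)

S2 state at macro-step 10 = 2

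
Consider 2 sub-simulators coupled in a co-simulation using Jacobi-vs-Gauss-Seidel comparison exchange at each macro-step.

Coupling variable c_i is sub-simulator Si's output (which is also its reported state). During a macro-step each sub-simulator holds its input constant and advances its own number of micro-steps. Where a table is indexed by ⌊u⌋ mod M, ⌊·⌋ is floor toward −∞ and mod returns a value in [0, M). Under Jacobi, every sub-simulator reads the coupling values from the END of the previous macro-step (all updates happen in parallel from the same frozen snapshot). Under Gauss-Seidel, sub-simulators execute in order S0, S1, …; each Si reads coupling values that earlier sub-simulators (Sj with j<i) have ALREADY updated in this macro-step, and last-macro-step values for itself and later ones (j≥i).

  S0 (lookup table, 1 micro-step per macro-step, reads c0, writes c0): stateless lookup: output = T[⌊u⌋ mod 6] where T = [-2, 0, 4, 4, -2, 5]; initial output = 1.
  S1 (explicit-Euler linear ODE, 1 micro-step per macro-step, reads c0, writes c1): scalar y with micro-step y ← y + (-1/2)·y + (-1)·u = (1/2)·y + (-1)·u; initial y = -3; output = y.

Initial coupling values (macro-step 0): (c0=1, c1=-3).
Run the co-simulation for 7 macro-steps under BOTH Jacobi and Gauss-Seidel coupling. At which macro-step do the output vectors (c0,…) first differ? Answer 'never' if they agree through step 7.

first divergence at macro-step: 1

[Jacobi] macro 1: S0 reads c0=1 → after 1×micro: 0; S1 reads c0=1 → after 1×micro: -5/2 ⇒ (c0=0, c1=-5/2)
[Jacobi] macro 2: S0 reads c0=0 → after 1×micro: -2; S1 reads c0=0 → after 1×micro: -5/4 ⇒ (c0=-2, c1=-5/4)
[Jacobi] macro 3: S0 reads c0=-2 → after 1×micro: -2; S1 reads c0=-2 → after 1×micro: 11/8 ⇒ (c0=-2, c1=11/8)
[Jacobi] macro 4: S0 reads c0=-2 → after 1×micro: -2; S1 reads c0=-2 → after 1×micro: 43/16 ⇒ (c0=-2, c1=43/16)
[Jacobi] macro 5: S0 reads c0=-2 → after 1×micro: -2; S1 reads c0=-2 → after 1×micro: 107/32 ⇒ (c0=-2, c1=107/32)
[Jacobi] macro 6: S0 reads c0=-2 → after 1×micro: -2; S1 reads c0=-2 → after 1×micro: 235/64 ⇒ (c0=-2, c1=235/64)
[Jacobi] macro 7: S0 reads c0=-2 → after 1×micro: -2; S1 reads c0=-2 → after 1×micro: 491/128 ⇒ (c0=-2, c1=491/128)
[Gauss-Seidel] macro 1: S0 reads c0=1 → after 1×micro: 0; S1 reads c0=0 → after 1×micro: -3/2 ⇒ (c0=0, c1=-3/2)
[Gauss-Seidel] macro 2: S0 reads c0=0 → after 1×micro: -2; S1 reads c0=-2 → after 1×micro: 5/4 ⇒ (c0=-2, c1=5/4)
[Gauss-Seidel] macro 3: S0 reads c0=-2 → after 1×micro: -2; S1 reads c0=-2 → after 1×micro: 21/8 ⇒ (c0=-2, c1=21/8)
[Gauss-Seidel] macro 4: S0 reads c0=-2 → after 1×micro: -2; S1 reads c0=-2 → after 1×micro: 53/16 ⇒ (c0=-2, c1=53/16)
[Gauss-Seidel] macro 5: S0 reads c0=-2 → after 1×micro: -2; S1 reads c0=-2 → after 1×micro: 117/32 ⇒ (c0=-2, c1=117/32)
[Gauss-Seidel] macro 6: S0 reads c0=-2 → after 1×micro: -2; S1 reads c0=-2 → after 1×micro: 245/64 ⇒ (c0=-2, c1=245/64)
[Gauss-Seidel] macro 7: S0 reads c0=-2 → after 1×micro: -2; S1 reads c0=-2 → after 1×micro: 501/128 ⇒ (c0=-2, c1=501/128)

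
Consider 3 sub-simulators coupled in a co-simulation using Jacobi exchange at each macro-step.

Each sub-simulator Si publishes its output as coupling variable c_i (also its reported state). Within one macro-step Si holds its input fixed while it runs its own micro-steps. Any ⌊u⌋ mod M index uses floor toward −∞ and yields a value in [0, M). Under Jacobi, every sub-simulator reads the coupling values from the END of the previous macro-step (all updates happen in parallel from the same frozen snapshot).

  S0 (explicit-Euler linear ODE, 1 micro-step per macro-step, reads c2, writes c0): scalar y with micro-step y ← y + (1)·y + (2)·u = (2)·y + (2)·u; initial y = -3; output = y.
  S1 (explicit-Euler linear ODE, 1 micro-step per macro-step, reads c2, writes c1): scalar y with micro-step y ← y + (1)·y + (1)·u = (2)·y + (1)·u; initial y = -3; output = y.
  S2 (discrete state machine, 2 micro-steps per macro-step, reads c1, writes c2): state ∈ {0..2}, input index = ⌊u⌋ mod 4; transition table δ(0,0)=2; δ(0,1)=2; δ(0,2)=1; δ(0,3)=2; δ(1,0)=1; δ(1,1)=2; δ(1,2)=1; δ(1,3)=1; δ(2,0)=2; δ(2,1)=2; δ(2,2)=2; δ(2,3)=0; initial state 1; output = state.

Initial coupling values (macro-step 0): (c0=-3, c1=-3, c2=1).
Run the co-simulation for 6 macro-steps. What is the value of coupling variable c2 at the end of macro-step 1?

macro 1: S0 reads c2=1 → after 1×micro: -4; S1 reads c2=1 → after 1×micro: -5; S2 reads c1=-3 → after 2×micro: 2 ⇒ (c0=-4, c1=-5, c2=2)
macro 2: S0 reads c2=2 → after 1×micro: -4; S1 reads c2=2 → after 1×micro: -8; S2 reads c1=-5 → after 2×micro: 2 ⇒ (c0=-4, c1=-8, c2=2)
macro 3: S0 reads c2=2 → after 1×micro: -4; S1 reads c2=2 → after 1×micro: -14; S2 reads c1=-8 → after 2×micro: 2 ⇒ (c0=-4, c1=-14, c2=2)
macro 4: S0 reads c2=2 → after 1×micro: -4; S1 reads c2=2 → after 1×micro: -26; S2 reads c1=-14 → after 2×micro: 2 ⇒ (c0=-4, c1=-26, c2=2)
macro 5: S0 reads c2=2 → after 1×micro: -4; S1 reads c2=2 → after 1×micro: -50; S2 reads c1=-26 → after 2×micro: 2 ⇒ (c0=-4, c1=-50, c2=2)
macro 6: S0 reads c2=2 → after 1×micro: -4; S1 reads c2=2 → after 1×micro: -98; S2 reads c1=-50 → after 2×micro: 2 ⇒ (c0=-4, c1=-98, c2=2)

c2 at macro-step 1 = 2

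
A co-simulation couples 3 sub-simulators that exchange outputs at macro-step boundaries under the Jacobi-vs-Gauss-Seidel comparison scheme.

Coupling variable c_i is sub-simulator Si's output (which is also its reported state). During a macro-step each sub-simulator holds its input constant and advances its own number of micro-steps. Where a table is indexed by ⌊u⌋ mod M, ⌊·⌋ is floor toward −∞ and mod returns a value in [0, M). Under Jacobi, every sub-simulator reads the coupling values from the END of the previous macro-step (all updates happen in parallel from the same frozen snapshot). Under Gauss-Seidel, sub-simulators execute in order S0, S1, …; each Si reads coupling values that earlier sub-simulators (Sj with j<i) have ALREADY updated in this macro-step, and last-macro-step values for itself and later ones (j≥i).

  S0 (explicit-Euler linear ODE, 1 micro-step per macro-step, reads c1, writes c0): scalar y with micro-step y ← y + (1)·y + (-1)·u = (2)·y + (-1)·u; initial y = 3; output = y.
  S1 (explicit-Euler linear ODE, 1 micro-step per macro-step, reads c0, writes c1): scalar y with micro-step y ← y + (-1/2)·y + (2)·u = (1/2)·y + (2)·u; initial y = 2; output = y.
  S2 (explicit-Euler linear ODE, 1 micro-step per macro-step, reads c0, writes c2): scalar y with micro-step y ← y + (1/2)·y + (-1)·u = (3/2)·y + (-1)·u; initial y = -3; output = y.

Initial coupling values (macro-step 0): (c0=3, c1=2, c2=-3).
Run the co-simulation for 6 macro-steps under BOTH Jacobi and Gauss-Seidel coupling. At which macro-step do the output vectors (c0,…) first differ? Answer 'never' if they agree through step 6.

first divergence at macro-step: 1

[Jacobi] macro 1: S0 reads c1=2 → after 1×micro: 4; S1 reads c0=3 → after 1×micro: 7; S2 reads c0=3 → after 1×micro: -15/2 ⇒ (c0=4, c1=7, c2=-15/2)
[Jacobi] macro 2: S0 reads c1=7 → after 1×micro: 1; S1 reads c0=4 → after 1×micro: 23/2; S2 reads c0=4 → after 1×micro: -61/4 ⇒ (c0=1, c1=23/2, c2=-61/4)
[Jacobi] macro 3: S0 reads c1=23/2 → after 1×micro: -19/2; S1 reads c0=1 → after 1×micro: 31/4; S2 reads c0=1 → after 1×micro: -191/8 ⇒ (c0=-19/2, c1=31/4, c2=-191/8)
[Jacobi] macro 4: S0 reads c1=31/4 → after 1×micro: -107/4; S1 reads c0=-19/2 → after 1×micro: -121/8; S2 reads c0=-19/2 → after 1×micro: -421/16 ⇒ (c0=-107/4, c1=-121/8, c2=-421/16)
[Jacobi] macro 5: S0 reads c1=-121/8 → after 1×micro: -307/8; S1 reads c0=-107/4 → after 1×micro: -977/16; S2 reads c0=-107/4 → after 1×micro: -407/32 ⇒ (c0=-307/8, c1=-977/16, c2=-407/32)
[Jacobi] macro 6: S0 reads c1=-977/16 → after 1×micro: -251/16; S1 reads c0=-307/8 → after 1×micro: -3433/32; S2 reads c0=-307/8 → after 1×micro: 1235/64 ⇒ (c0=-251/16, c1=-3433/32, c2=1235/64)
[Gauss-Seidel] macro 1: S0 reads c1=2 → after 1×micro: 4; S1 reads c0=4 → after 1×micro: 9; S2 reads c0=4 → after 1×micro: -17/2 ⇒ (c0=4, c1=9, c2=-17/2)
[Gauss-Seidel] macro 2: S0 reads c1=9 → after 1×micro: -1; S1 reads c0=-1 → after 1×micro: 5/2; S2 reads c0=-1 → after 1×micro: -47/4 ⇒ (c0=-1, c1=5/2, c2=-47/4)
[Gauss-Seidel] macro 3: S0 reads c1=5/2 → after 1×micro: -9/2; S1 reads c0=-9/2 → after 1×micro: -31/4; S2 reads c0=-9/2 → after 1×micro: -105/8 ⇒ (c0=-9/2, c1=-31/4, c2=-105/8)
[Gauss-Seidel] macro 4: S0 reads c1=-31/4 → after 1×micro: -5/4; S1 reads c0=-5/4 → after 1×micro: -51/8; S2 reads c0=-5/4 → after 1×micro: -295/16 ⇒ (c0=-5/4, c1=-51/8, c2=-295/16)
[Gauss-Seidel] macro 5: S0 reads c1=-51/8 → after 1×micro: 31/8; S1 reads c0=31/8 → after 1×micro: 73/16; S2 reads c0=31/8 → after 1×micro: -1009/32 ⇒ (c0=31/8, c1=73/16, c2=-1009/32)
[Gauss-Seidel] macro 6: S0 reads c1=73/16 → after 1×micro: 51/16; S1 reads c0=51/16 → after 1×micro: 277/32; S2 reads c0=51/16 → after 1×micro: -3231/64 ⇒ (c0=51/16, c1=277/32, c2=-3231/64)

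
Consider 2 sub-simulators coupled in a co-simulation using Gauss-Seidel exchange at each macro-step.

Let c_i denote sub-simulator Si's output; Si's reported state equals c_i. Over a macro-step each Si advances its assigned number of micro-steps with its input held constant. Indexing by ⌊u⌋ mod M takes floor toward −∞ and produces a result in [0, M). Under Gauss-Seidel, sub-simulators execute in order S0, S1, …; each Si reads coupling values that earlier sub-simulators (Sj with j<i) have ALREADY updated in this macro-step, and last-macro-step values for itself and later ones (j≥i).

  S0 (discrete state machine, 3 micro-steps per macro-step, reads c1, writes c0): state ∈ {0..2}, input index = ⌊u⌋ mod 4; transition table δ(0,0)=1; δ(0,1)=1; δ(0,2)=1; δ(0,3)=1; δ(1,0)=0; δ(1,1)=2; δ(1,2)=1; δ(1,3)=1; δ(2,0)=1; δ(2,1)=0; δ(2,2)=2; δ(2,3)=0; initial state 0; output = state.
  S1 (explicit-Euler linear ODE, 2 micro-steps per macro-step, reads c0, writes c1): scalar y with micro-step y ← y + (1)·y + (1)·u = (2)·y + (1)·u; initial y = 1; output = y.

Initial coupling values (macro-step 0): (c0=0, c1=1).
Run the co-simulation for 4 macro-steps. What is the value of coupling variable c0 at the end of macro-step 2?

macro 1: S0 reads c1=1 → after 3×micro: 0; S1 reads c0=0 → after 2×micro: 4 ⇒ (c0=0, c1=4)
macro 2: S0 reads c1=4 → after 3×micro: 1; S1 reads c0=1 → after 2×micro: 19 ⇒ (c0=1, c1=19)
macro 3: S0 reads c1=19 → after 3×micro: 1; S1 reads c0=1 → after 2×micro: 79 ⇒ (c0=1, c1=79)
macro 4: S0 reads c1=79 → after 3×micro: 1; S1 reads c0=1 → after 2×micro: 319 ⇒ (c0=1, c1=319)

c0 at macro-step 2 = 1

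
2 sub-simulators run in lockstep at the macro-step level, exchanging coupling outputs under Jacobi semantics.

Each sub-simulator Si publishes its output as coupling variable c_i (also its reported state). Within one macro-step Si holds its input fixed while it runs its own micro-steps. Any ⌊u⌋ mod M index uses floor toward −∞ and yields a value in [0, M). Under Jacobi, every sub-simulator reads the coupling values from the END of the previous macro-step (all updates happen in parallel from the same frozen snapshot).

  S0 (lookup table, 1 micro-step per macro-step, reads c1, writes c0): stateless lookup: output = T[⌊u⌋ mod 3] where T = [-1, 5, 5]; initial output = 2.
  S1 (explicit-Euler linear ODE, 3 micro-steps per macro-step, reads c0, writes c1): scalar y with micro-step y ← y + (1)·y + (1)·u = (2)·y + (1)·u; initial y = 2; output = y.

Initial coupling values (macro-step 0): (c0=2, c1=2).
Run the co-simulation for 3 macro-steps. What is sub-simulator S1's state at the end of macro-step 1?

macro 1: S0 reads c1=2 → after 1×micro: 5; S1 reads c0=2 → after 3×micro: 30 ⇒ (c0=5, c1=30)
macro 2: S0 reads c1=30 → after 1×micro: -1; S1 reads c0=5 → after 3×micro: 275 ⇒ (c0=-1, c1=275)
macro 3: S0 reads c1=275 → after 1×micro: 5; S1 reads c0=-1 → after 3×micro: 2193 ⇒ (c0=5, c1=2193)

S1 state at macro-step 1 = 30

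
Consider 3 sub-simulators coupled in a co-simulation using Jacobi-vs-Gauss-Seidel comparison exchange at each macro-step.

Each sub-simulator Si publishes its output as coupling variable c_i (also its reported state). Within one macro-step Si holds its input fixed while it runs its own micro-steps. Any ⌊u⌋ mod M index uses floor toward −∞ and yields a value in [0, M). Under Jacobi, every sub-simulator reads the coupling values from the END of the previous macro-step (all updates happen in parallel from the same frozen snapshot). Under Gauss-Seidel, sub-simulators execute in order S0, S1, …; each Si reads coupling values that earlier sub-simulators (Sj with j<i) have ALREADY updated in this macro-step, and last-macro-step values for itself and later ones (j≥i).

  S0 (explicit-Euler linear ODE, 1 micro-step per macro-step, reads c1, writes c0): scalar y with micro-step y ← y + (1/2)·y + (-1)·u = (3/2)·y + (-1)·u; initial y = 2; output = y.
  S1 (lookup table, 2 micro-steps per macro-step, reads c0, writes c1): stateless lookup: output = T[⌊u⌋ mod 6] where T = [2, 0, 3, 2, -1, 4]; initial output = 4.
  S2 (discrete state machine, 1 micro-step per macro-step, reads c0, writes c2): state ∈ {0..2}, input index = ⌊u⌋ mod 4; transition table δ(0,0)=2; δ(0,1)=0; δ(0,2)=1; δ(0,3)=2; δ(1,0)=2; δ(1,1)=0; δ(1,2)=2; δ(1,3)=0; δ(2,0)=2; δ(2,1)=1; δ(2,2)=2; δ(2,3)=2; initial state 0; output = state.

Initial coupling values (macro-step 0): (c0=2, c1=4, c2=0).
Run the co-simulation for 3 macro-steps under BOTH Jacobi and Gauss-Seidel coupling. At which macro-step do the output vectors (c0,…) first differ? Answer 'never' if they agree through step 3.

first divergence at macro-step: 1

[Jacobi] macro 1: S0 reads c1=4 → after 1×micro: -1; S1 reads c0=2 → after 2×micro: 3; S2 reads c0=2 → after 1×micro: 1 ⇒ (c0=-1, c1=3, c2=1)
[Jacobi] macro 2: S0 reads c1=3 → after 1×micro: -9/2; S1 reads c0=-1 → after 2×micro: 4; S2 reads c0=-1 → after 1×micro: 0 ⇒ (c0=-9/2, c1=4, c2=0)
[Jacobi] macro 3: S0 reads c1=4 → after 1×micro: -43/4; S1 reads c0=-9/2 → after 2×micro: 0; S2 reads c0=-9/2 → after 1×micro: 2 ⇒ (c0=-43/4, c1=0, c2=2)
[Gauss-Seidel] macro 1: S0 reads c1=4 → after 1×micro: -1; S1 reads c0=-1 → after 2×micro: 4; S2 reads c0=-1 → after 1×micro: 2 ⇒ (c0=-1, c1=4, c2=2)
[Gauss-Seidel] macro 2: S0 reads c1=4 → after 1×micro: -11/2; S1 reads c0=-11/2 → after 2×micro: 2; S2 reads c0=-11/2 → after 1×micro: 2 ⇒ (c0=-11/2, c1=2, c2=2)
[Gauss-Seidel] macro 3: S0 reads c1=2 → after 1×micro: -41/4; S1 reads c0=-41/4 → after 2×micro: 0; S2 reads c0=-41/4 → after 1×micro: 1 ⇒ (c0=-41/4, c1=0, c2=1)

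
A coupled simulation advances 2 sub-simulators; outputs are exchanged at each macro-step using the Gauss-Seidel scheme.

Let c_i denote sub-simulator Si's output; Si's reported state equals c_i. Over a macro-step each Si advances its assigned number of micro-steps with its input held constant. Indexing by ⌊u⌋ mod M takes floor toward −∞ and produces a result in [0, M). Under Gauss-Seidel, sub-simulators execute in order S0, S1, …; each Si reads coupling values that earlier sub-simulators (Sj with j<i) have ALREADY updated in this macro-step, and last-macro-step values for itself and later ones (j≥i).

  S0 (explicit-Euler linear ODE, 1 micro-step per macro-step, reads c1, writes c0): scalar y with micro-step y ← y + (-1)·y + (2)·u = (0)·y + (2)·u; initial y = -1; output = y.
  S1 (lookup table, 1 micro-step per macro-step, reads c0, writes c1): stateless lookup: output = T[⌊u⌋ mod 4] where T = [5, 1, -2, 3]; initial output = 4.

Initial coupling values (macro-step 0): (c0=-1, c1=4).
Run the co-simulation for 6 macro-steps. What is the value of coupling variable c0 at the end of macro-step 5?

macro 1: S0 reads c1=4 → after 1×micro: 8; S1 reads c0=8 → after 1×micro: 5 ⇒ (c0=8, c1=5)
macro 2: S0 reads c1=5 → after 1×micro: 10; S1 reads c0=10 → after 1×micro: -2 ⇒ (c0=10, c1=-2)
macro 3: S0 reads c1=-2 → after 1×micro: -4; S1 reads c0=-4 → after 1×micro: 5 ⇒ (c0=-4, c1=5)
macro 4: S0 reads c1=5 → after 1×micro: 10; S1 reads c0=10 → after 1×micro: -2 ⇒ (c0=10, c1=-2)
macro 5: S0 reads c1=-2 → after 1×micro: -4; S1 reads c0=-4 → after 1×micro: 5 ⇒ (c0=-4, c1=5)
macro 6: S0 reads c1=5 → after 1×micro: 10; S1 reads c0=10 → after 1×micro: -2 ⇒ (c0=10, c1=-2)

c0 at macro-step 5 = -4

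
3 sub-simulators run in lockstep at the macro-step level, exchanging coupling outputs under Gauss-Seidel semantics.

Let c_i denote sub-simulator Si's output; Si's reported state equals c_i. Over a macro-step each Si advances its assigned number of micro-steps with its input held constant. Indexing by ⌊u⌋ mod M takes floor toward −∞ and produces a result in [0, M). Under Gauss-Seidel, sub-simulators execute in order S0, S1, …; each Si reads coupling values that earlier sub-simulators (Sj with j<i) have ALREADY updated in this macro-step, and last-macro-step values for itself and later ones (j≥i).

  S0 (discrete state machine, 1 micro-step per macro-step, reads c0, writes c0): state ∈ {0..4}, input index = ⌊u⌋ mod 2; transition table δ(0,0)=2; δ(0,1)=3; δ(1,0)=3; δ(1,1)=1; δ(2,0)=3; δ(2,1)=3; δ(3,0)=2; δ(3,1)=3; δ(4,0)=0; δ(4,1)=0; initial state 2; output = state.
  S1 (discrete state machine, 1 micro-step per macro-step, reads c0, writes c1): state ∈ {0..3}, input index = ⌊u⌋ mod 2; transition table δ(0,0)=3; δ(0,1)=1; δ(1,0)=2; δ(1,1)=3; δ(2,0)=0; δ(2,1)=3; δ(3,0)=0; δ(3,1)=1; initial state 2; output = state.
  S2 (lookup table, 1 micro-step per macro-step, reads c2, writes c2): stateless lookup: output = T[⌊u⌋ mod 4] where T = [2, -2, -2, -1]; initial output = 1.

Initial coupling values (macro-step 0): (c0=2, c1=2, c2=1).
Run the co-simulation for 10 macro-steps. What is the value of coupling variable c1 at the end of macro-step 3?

macro 1: S0 reads c0=2 → after 1×micro: 3; S1 reads c0=3 → after 1×micro: 3; S2 reads c2=1 → after 1×micro: -2 ⇒ (c0=3, c1=3, c2=-2)
macro 2: S0 reads c0=3 → after 1×micro: 3; S1 reads c0=3 → after 1×micro: 1; S2 reads c2=-2 → after 1×micro: -2 ⇒ (c0=3, c1=1, c2=-2)
macro 3: S0 reads c0=3 → after 1×micro: 3; S1 reads c0=3 → after 1×micro: 3; S2 reads c2=-2 → after 1×micro: -2 ⇒ (c0=3, c1=3, c2=-2)
macro 4: S0 reads c0=3 → after 1×micro: 3; S1 reads c0=3 → after 1×micro: 1; S2 reads c2=-2 → after 1×micro: -2 ⇒ (c0=3, c1=1, c2=-2)
macro 5: S0 reads c0=3 → after 1×micro: 3; S1 reads c0=3 → after 1×micro: 3; S2 reads c2=-2 → after 1×micro: -2 ⇒ (c0=3, c1=3, c2=-2)
macro 6: S0 reads c0=3 → after 1×micro: 3; S1 reads c0=3 → after 1×micro: 1; S2 reads c2=-2 → after 1×micro: -2 ⇒ (c0=3, c1=1, c2=-2)
macro 7: S0 reads c0=3 → after 1×micro: 3; S1 reads c0=3 → after 1×micro: 3; S2 reads c2=-2 → after 1×micro: -2 ⇒ (c0=3, c1=3, c2=-2)
macro 8: S0 reads c0=3 → after 1×micro: 3; S1 reads c0=3 → after 1×micro: 1; S2 reads c2=-2 → after 1×micro: -2 ⇒ (c0=3, c1=1, c2=-2)
macro 9: S0 reads c0=3 → after 1×micro: 3; S1 reads c0=3 → after 1×micro: 3; S2 reads c2=-2 → after 1×micro: -2 ⇒ (c0=3, c1=3, c2=-2)
macro 10: S0 reads c0=3 → after 1×micro: 3; S1 reads c0=3 → after 1×micro: 1; S2 reads c2=-2 → after 1×micro: -2 ⇒ (c0=3, c1=1, c2=-2)

c1 at macro-step 3 = 3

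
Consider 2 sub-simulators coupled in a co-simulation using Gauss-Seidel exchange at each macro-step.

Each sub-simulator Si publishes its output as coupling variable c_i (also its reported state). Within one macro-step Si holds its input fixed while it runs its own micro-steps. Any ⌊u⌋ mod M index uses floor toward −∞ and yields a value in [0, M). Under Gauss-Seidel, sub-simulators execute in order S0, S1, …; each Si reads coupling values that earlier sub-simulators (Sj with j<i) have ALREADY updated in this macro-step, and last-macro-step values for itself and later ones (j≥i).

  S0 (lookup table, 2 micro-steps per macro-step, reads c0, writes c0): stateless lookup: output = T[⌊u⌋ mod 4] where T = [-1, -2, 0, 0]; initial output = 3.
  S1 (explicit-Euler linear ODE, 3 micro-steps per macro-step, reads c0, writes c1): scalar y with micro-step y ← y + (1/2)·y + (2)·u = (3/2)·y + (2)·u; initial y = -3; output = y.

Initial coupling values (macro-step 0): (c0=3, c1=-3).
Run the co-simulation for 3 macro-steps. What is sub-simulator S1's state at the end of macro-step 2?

S1 state at macro-step 2 = -2795/64

macro 1: S0 reads c0=3 → after 2×micro: 0; S1 reads c0=0 → after 3×micro: -81/8 ⇒ (c0=0, c1=-81/8)
macro 2: S0 reads c0=0 → after 2×micro: -1; S1 reads c0=-1 → after 3×micro: -2795/64 ⇒ (c0=-1, c1=-2795/64)
macro 3: S0 reads c0=-1 → after 2×micro: 0; S1 reads c0=0 → after 3×micro: -75465/512 ⇒ (c0=0, c1=-75465/512)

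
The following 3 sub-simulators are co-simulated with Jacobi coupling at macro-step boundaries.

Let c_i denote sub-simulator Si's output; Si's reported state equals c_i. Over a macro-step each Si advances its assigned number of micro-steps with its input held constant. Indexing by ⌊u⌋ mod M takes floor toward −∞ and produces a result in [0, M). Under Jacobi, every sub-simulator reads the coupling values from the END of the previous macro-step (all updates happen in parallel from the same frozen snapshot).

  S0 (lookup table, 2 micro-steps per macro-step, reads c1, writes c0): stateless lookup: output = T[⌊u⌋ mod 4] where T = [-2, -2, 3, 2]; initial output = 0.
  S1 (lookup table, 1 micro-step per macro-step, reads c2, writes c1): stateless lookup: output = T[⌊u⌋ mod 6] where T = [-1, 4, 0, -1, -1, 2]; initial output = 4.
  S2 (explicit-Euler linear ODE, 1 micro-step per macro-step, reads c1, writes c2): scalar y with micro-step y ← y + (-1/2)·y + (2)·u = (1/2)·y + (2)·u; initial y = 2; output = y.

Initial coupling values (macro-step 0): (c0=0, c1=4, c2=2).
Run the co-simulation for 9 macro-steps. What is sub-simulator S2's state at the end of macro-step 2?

S2 state at macro-step 2 = 9/2

macro 1: S0 reads c1=4 → after 2×micro: -2; S1 reads c2=2 → after 1×micro: 0; S2 reads c1=4 → after 1×micro: 9 ⇒ (c0=-2, c1=0, c2=9)
macro 2: S0 reads c1=0 → after 2×micro: -2; S1 reads c2=9 → after 1×micro: -1; S2 reads c1=0 → after 1×micro: 9/2 ⇒ (c0=-2, c1=-1, c2=9/2)
macro 3: S0 reads c1=-1 → after 2×micro: 2; S1 reads c2=9/2 → after 1×micro: -1; S2 reads c1=-1 → after 1×micro: 1/4 ⇒ (c0=2, c1=-1, c2=1/4)
macro 4: S0 reads c1=-1 → after 2×micro: 2; S1 reads c2=1/4 → after 1×micro: -1; S2 reads c1=-1 → after 1×micro: -15/8 ⇒ (c0=2, c1=-1, c2=-15/8)
macro 5: S0 reads c1=-1 → after 2×micro: 2; S1 reads c2=-15/8 → after 1×micro: -1; S2 reads c1=-1 → after 1×micro: -47/16 ⇒ (c0=2, c1=-1, c2=-47/16)
macro 6: S0 reads c1=-1 → after 2×micro: 2; S1 reads c2=-47/16 → after 1×micro: -1; S2 reads c1=-1 → after 1×micro: -111/32 ⇒ (c0=2, c1=-1, c2=-111/32)
macro 7: S0 reads c1=-1 → after 2×micro: 2; S1 reads c2=-111/32 → after 1×micro: 0; S2 reads c1=-1 → after 1×micro: -239/64 ⇒ (c0=2, c1=0, c2=-239/64)
macro 8: S0 reads c1=0 → after 2×micro: -2; S1 reads c2=-239/64 → after 1×micro: 0; S2 reads c1=0 → after 1×micro: -239/128 ⇒ (c0=-2, c1=0, c2=-239/128)
macro 9: S0 reads c1=0 → after 2×micro: -2; S1 reads c2=-239/128 → after 1×micro: -1; S2 reads c1=0 → after 1×micro: -239/256 ⇒ (c0=-2, c1=-1, c2=-239/256)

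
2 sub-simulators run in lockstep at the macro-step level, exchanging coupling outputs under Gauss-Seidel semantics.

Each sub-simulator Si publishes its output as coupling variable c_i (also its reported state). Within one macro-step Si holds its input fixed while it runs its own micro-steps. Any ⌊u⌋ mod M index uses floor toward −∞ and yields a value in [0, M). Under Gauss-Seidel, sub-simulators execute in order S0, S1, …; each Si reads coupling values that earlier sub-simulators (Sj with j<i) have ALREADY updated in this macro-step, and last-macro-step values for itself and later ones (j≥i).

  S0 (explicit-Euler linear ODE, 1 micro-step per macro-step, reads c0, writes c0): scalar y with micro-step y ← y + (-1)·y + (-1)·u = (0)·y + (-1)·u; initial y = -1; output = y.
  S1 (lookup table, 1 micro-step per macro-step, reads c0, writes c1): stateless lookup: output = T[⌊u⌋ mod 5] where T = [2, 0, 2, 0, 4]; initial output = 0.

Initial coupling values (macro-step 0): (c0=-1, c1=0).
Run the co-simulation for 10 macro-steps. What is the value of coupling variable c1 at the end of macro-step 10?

c1 at macro-step 10 = 4

macro 1: S0 reads c0=-1 → after 1×micro: 1; S1 reads c0=1 → after 1×micro: 0 ⇒ (c0=1, c1=0)
macro 2: S0 reads c0=1 → after 1×micro: -1; S1 reads c0=-1 → after 1×micro: 4 ⇒ (c0=-1, c1=4)
macro 3: S0 reads c0=-1 → after 1×micro: 1; S1 reads c0=1 → after 1×micro: 0 ⇒ (c0=1, c1=0)
macro 4: S0 reads c0=1 → after 1×micro: -1; S1 reads c0=-1 → after 1×micro: 4 ⇒ (c0=-1, c1=4)
macro 5: S0 reads c0=-1 → after 1×micro: 1; S1 reads c0=1 → after 1×micro: 0 ⇒ (c0=1, c1=0)
macro 6: S0 reads c0=1 → after 1×micro: -1; S1 reads c0=-1 → after 1×micro: 4 ⇒ (c0=-1, c1=4)
macro 7: S0 reads c0=-1 → after 1×micro: 1; S1 reads c0=1 → after 1×micro: 0 ⇒ (c0=1, c1=0)
macro 8: S0 reads c0=1 → after 1×micro: -1; S1 reads c0=-1 → after 1×micro: 4 ⇒ (c0=-1, c1=4)
macro 9: S0 reads c0=-1 → after 1×micro: 1; S1 reads c0=1 → after 1×micro: 0 ⇒ (c0=1, c1=0)
macro 10: S0 reads c0=1 → after 1×micro: -1; S1 reads c0=-1 → after 1×micro: 4 ⇒ (c0=-1, c1=4)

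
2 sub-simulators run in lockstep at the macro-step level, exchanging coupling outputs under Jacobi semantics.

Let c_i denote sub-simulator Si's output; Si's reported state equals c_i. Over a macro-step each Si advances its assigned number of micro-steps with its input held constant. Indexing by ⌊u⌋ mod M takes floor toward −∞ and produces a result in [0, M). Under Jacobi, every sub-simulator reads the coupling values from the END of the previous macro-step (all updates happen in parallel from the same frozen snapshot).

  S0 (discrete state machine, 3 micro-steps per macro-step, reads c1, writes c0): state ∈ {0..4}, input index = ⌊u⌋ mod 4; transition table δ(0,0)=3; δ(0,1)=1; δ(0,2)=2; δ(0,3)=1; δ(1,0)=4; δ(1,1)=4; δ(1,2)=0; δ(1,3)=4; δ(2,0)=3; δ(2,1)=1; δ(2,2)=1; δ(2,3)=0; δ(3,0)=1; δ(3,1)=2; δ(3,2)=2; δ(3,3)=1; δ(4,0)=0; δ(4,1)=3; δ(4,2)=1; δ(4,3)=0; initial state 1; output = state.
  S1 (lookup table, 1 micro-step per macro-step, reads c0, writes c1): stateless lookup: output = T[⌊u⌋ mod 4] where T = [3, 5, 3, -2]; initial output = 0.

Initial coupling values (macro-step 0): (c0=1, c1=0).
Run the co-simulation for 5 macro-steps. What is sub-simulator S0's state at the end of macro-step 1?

S0 state at macro-step 1 = 3

macro 1: S0 reads c1=0 → after 3×micro: 3; S1 reads c0=1 → after 1×micro: 5 ⇒ (c0=3, c1=5)
macro 2: S0 reads c1=5 → after 3×micro: 4; S1 reads c0=3 → after 1×micro: -2 ⇒ (c0=4, c1=-2)
macro 3: S0 reads c1=-2 → after 3×micro: 2; S1 reads c0=4 → after 1×micro: 3 ⇒ (c0=2, c1=3)
macro 4: S0 reads c1=3 → after 3×micro: 4; S1 reads c0=2 → after 1×micro: 3 ⇒ (c0=4, c1=3)
macro 5: S0 reads c1=3 → after 3×micro: 4; S1 reads c0=4 → after 1×micro: 3 ⇒ (c0=4, c1=3)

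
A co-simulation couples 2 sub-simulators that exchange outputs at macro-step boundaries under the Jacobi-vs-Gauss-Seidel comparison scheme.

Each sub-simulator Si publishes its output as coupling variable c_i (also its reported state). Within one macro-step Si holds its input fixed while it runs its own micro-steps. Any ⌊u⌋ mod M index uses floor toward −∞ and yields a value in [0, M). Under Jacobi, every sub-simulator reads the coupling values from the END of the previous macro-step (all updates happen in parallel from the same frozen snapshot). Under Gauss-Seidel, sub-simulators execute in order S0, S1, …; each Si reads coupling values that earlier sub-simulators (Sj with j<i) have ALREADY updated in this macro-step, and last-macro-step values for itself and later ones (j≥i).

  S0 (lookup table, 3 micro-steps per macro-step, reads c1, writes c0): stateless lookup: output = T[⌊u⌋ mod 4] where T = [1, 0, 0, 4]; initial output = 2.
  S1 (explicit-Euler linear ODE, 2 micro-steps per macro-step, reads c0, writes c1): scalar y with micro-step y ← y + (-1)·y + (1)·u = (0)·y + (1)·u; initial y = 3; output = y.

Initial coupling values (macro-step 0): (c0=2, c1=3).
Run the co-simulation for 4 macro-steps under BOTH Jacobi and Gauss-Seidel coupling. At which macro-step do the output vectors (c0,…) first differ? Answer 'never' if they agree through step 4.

[Jacobi] macro 1: S0 reads c1=3 → after 3×micro: 4; S1 reads c0=2 → after 2×micro: 2 ⇒ (c0=4, c1=2)
[Jacobi] macro 2: S0 reads c1=2 → after 3×micro: 0; S1 reads c0=4 → after 2×micro: 4 ⇒ (c0=0, c1=4)
[Jacobi] macro 3: S0 reads c1=4 → after 3×micro: 1; S1 reads c0=0 → after 2×micro: 0 ⇒ (c0=1, c1=0)
[Jacobi] macro 4: S0 reads c1=0 → after 3×micro: 1; S1 reads c0=1 → after 2×micro: 1 ⇒ (c0=1, c1=1)
[Gauss-Seidel] macro 1: S0 reads c1=3 → after 3×micro: 4; S1 reads c0=4 → after 2×micro: 4 ⇒ (c0=4, c1=4)
[Gauss-Seidel] macro 2: S0 reads c1=4 → after 3×micro: 1; S1 reads c0=1 → after 2×micro: 1 ⇒ (c0=1, c1=1)
[Gauss-Seidel] macro 3: S0 reads c1=1 → after 3×micro: 0; S1 reads c0=0 → after 2×micro: 0 ⇒ (c0=0, c1=0)
[Gauss-Seidel] macro 4: S0 reads c1=0 → after 3×micro: 1; S1 reads c0=1 → after 2×micro: 1 ⇒ (c0=1, c1=1)

first divergence at macro-step: 1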